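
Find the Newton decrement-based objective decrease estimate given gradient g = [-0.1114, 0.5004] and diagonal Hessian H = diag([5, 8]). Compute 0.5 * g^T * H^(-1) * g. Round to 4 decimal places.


Step 1: H is diagonal, so H^(-1) * g = [-0.0223, 0.0626].
Step 2: g^T H^(-1) g = sum_i g_i^2 / H_ii
  = (-0.1114)^2/5 + (0.5004)^2/8
  = 0.0025 + 0.0313 = 0.0338
Step 3: Objective decrease = 0.5 * g^T H^(-1) g = 0.0169


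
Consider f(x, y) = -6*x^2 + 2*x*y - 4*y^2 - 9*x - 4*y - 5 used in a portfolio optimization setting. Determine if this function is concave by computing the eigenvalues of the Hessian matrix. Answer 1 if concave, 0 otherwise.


The Hessian of f(x,y) = -6*x^2 + 2*x*y - 4*y^2 - 9*x - 4*y - 5 is:
H = [[-12, 2], [2, -8]]
Trace = -12 - 8 = -20
Determinant = -12*-8 - (2)^2 = 92
Discriminant = (-20)^2 - 4*92 = 32.0
Eigenvalues: lambda_1 = -12.8284, lambda_2 = -7.1716
The function is concave.

1


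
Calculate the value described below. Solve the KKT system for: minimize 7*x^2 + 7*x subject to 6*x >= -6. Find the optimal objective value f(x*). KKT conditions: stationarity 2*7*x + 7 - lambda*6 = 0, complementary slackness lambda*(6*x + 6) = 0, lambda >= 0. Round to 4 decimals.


Step 1: Try lambda = 0 (constraint inactive).
Stationarity: 2*7*x + 7 = 0
x* = -7/(2*7) = -0.5
Check constraint: 6*-0.5 = -3.0 >= -6 -- satisfied.
Step 2: Compute optimal value.
f(x*) = 7*(-0.5)^2 + 7*(-0.5) = -1.75


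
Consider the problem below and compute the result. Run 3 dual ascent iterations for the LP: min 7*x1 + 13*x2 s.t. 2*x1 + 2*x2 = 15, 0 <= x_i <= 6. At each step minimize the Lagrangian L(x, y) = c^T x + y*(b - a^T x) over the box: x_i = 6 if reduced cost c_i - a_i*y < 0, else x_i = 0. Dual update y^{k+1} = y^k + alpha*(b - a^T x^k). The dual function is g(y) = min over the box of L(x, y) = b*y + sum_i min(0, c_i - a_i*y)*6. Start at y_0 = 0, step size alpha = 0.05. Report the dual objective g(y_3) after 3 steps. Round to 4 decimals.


Dual ascent for LP: min 7*x1 + 13*x2, 2*x1 + 2*x2 = 15, 0 <= x_i <= 6
Step 1: y^k = 0.0, reduced costs: (7.0, 13.0)
  x^k = (0.0, 0.0), subgradient = b - a^T x = 15.0
  y^{k+1} = 0.0 + 0.05*15.0 = 0.75
Step 2: y^k = 0.75, reduced costs: (5.5, 11.5)
  x^k = (0.0, 0.0), subgradient = b - a^T x = 15.0
  y^{k+1} = 0.75 + 0.05*15.0 = 1.5
Step 3: y^k = 1.5, reduced costs: (4.0, 10.0)
  x^k = (0.0, 0.0), subgradient = b - a^T x = 15.0
  y^{k+1} = 1.5 + 0.05*15.0 = 2.25
Dual objective at y_3 = 2.25: reduced costs (2.5, 8.5), box minimizer x = (0.0, 0.0)
g(y_3) = b*y + (c1 - a1*y)*x1 + (c2 - a2*y)*x2 = 15*2.25 + 2.5*0.0 + 8.5*0.0 = 33.75 + 0.0 + 0.0 = 33.75


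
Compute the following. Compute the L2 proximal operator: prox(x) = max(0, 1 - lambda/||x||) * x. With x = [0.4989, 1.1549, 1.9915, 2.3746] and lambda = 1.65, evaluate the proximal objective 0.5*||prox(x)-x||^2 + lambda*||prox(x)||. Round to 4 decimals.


Step 1: Compute ||x||.
||x|| = 3.3448
Step 2: Compute scaling factor.
scale = max(0, 1 - 1.65/3.3448) = 0.5067
Step 3: prox(x) = [0.2528, 0.5852, 1.0091, 1.2032]
||prox(x)|| = 1.6948
Step 4: Proximal objective.
0.5*||prox-x||^2 = 1.3613
lambda*||prox|| = 2.7964
Total = 4.1576


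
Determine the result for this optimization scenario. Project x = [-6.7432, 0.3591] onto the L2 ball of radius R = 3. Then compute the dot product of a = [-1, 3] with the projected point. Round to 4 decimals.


Step 1: Compute ||x|| (intermediates to 6 decimals).
||x|| = sqrt((-6.7432)^2 + 0.3591^2) = 6.752755
Step 2: Project.
Since ||x|| > R, scale = R/||x|| = 3/6.752755 = 0.444263, proj(x) = scale * x
proj(x) = [-2.995754, 0.159535]
Step 3: Dot product.
a^T * proj(x) = -1*(-2.995754) + 3*0.159535 = 3.4744


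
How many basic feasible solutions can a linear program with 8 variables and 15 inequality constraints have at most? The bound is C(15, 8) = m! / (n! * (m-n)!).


Each vertex corresponds to some choice of n active constraints out of m, so the number of vertices is at most C(m, n) = m! / (n!(m-n)!).
m = 15, n = 8
Numerator: 15 * 14 * 13 * 12 * 11 * 10 * 9 * 8
Denominator: 8! = 40320
C(15, 8) = 6435


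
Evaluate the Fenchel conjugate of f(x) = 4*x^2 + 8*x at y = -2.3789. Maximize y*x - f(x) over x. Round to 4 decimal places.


f*(y) = sup_x {y*x - a*x^2 - b*x} = sup_x {(y-b)*x - a*x^2}
FOC: (y - b) - 2a*x = 0 => x* = (y - b)/(2a)
x* = (-2.3789 - 8)/(2*4) = -1.2974
f*(-2.3789) = (y-b)^2/(4a) = (-2.3789 - 8)^2/(4*4)
= 107.7216/16 = 6.7326


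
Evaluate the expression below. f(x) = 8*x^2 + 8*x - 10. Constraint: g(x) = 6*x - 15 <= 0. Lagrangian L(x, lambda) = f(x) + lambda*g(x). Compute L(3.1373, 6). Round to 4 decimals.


Step 1: Evaluate f(x).
f(3.1373) = 8*3.1373^2 + 8*3.1373 - 10 = 93.8396
Step 2: Evaluate g(x).
g(3.1373) = 6*3.1373 - 15 = 3.8238
Step 3: Compute Lagrangian.
L = 93.8396 + 6*3.8238 = 116.7824


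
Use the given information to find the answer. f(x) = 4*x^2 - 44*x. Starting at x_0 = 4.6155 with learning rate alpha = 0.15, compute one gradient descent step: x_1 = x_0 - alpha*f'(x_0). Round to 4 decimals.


We compute the gradient at x_0 and apply the update.
f'(x) = 8*x - 44
f'(4.6155) = 8*4.6155 - 44 = -7.076
x_1 = 4.6155 - 0.15*-7.076 = 5.6769


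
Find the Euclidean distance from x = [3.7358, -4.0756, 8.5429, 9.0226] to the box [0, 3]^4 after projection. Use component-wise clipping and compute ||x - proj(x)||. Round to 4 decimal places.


Project each component onto [0, 3].
clip(3.7358) = 3.0, clip(-4.0756) = 0.0, clip(8.5429) = 3.0, clip(9.0226) = 3.0
Projection = [3.0, 0.0, 3.0, 3.0]
Squared diffs: [0.5414, 16.6105, 30.7237, 36.2717]
Distance = sqrt(84.1473) = 9.1732


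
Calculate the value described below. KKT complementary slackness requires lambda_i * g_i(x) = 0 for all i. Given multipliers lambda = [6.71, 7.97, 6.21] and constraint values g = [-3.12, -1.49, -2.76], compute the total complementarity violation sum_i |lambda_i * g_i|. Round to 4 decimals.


KKT complementary slackness check:
lambda_1 * g_1 = 6.71 * -3.12 = -20.9352
lambda_2 * g_2 = 7.97 * -1.49 = -11.8753
lambda_3 * g_3 = 6.21 * -2.76 = -17.1396
Total violation = 20.9352 + 11.8753 + 17.1396 = 49.9501


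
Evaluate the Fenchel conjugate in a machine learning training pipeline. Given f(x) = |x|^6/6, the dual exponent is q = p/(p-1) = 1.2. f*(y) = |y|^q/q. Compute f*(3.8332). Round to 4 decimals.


The conjugate exponent q satisfies 1/p + 1/q = 1.
p = 6, so q = 6/(6 - 1) = 1.2
|y|^q = 3.8332^1.2 = 5.015
f*(3.8332) = 5.015 / 1.2 = 4.1792


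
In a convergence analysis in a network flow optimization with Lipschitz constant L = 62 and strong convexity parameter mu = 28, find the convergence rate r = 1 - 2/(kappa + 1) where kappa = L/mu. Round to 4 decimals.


Step 1: Compute the condition number.
kappa = L/mu = 62/28 = 2.2143
Step 2: Compute the convergence rate.
r = 1 - 2/(kappa + 1) = 1 - 2*mu/(L + mu) = (L - mu)/(L + mu) = 34/90 = 0.3778


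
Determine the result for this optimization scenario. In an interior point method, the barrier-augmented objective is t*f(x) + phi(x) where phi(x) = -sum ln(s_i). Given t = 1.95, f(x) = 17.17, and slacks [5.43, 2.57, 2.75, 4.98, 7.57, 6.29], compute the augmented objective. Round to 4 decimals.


Step 1: Compute log-barrier.
ln values: [1.6919, 0.9439, 1.0116, 1.6054, 2.0242, 1.839]
phi = -(1.6919 + 0.9439 + 1.0116 + 1.6054 + 2.0242 + 1.839) = -9.116
Step 2: Compute augmented objective.
t*f(x) = 1.95*17.17 = 33.4815
Total = 33.4815 - 9.116 = 24.3655


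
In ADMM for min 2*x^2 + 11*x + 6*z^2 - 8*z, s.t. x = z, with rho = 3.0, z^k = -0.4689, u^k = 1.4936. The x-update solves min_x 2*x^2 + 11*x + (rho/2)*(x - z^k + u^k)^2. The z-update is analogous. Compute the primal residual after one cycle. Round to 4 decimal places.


ADMM iteration with rho = 3.0, z^k = -0.4689, u^k = 1.4936
Step 1: x-update.
Minimize 2*x^2 + 11*x + (3.0/2)*(x + 0.4689 + 1.4936)^2
FOC: (2*2 + 3.0)*x = -11 + 3.0*(-0.4689 - 1.4936)
x^{k+1} = -2.4125
Step 2: z-update.
Minimize 6*z^2 - 8*z + (3.0/2)*(-2.4125 - z + 1.4936)^2
FOC: (2*6 + 3.0)*z = 8 + 3.0*(-2.4125 + 1.4936)
z^{k+1} = 0.3496
Step 3: u-update.
u^{k+1} = 1.4936 - 2.4125 - 0.3496 = -1.2685
Step 4: Primal residual = |-2.4125 - 0.3496| = 2.7621


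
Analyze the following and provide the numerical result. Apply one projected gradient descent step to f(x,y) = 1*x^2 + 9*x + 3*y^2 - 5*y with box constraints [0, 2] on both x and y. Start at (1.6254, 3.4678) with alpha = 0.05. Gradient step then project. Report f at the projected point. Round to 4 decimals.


Step 1: Compute gradient at (1.6254, 3.4678).
grad_x = 2*1*1.6254 + 9 = 12.2508
grad_y = 2*3*3.4678 - 5 = 15.8068
Step 2: Gradient step.
x_raw = 1.6254 - 0.05*12.2508 = 1.0129
y_raw = 3.4678 - 0.05*15.8068 = 2.6775
Step 3: Project onto [0, 2].
x_proj = clip(1.0129) = 1.0129
y_proj = clip(2.6775) = 2.0
Step 4: Evaluate f.
f(1.0129, 2.0) = 12.1416


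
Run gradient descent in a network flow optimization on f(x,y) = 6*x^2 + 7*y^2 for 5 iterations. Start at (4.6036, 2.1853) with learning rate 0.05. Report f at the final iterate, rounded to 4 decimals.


Gradient descent on f(x,y) = 6*x^2 + 7*y^2.
Starting point: (4.6036, 2.1853), alpha = 0.05
Step 1: grad_x = 2*6*4.6036 = 55.2432, grad_y = 2*7*2.1853 = 30.5942
  x_1 = 4.6036 - 0.05*55.2432 = 1.8414
  y_1 = 2.1853 - 0.05*30.5942 = 0.6556
Step 2: grad_x = 2*6*1.8414 = 22.0973, grad_y = 2*7*0.6556 = 9.1783
  x_2 = 1.8414 - 0.05*22.0973 = 0.7366
  y_2 = 0.6556 - 0.05*9.1783 = 0.1967
Step 3: grad_x = 2*6*0.7366 = 8.8389, grad_y = 2*7*0.1967 = 2.7535
  x_3 = 0.7366 - 0.05*8.8389 = 0.2946
  y_3 = 0.1967 - 0.05*2.7535 = 0.059
Step 4: grad_x = 2*6*0.2946 = 3.5356, grad_y = 2*7*0.059 = 0.826
  x_4 = 0.2946 - 0.05*3.5356 = 0.1179
  y_4 = 0.059 - 0.05*0.826 = 0.0177
Step 5: grad_x = 2*6*0.1179 = 1.4142, grad_y = 2*7*0.0177 = 0.2478
  x_5 = 0.1179 - 0.05*1.4142 = 0.0471
  y_5 = 0.0177 - 0.05*0.2478 = 0.0053
f(0.0471, 0.0053) = 6*0.0471^2 + 7*0.0053^2 = 0.0135


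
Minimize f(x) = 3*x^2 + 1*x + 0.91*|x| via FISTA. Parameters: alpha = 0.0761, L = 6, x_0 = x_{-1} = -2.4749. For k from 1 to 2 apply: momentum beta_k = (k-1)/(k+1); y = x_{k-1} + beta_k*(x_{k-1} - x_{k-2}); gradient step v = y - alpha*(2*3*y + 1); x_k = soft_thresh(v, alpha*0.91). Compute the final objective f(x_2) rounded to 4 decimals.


FISTA on f(x) = 3*x^2 + 1*x + 0.91*|x|
L = 6, alpha = 0.0761
Iteration 1: beta = 0.0, y = -2.4749 + 0.0*(-2.4749 + 2.4749) = -2.4749
  grad(y) = -13.8494, v = y - alpha*grad = -1.421
  prox(v) = soft_thresh(-1.421, 0.0693) = -1.3517
Iteration 2: beta = 0.3333, y = -1.3517 + 0.3333*(-1.3517 + 2.4749) = -0.9773
  grad(y) = -4.8639, v = y - alpha*grad = -0.6072
  prox(v) = soft_thresh(-0.6072, 0.0693) = -0.5379
f(x_2) = 3*(-0.5379)^2 + 1*(-0.5379) + 0.91*|-0.5379| = 0.8197


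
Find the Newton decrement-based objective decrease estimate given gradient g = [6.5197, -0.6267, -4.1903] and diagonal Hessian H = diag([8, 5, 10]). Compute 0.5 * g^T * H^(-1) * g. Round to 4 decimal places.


Step 1: H is diagonal, so H^(-1) * g = [0.815, -0.1253, -0.419].
Step 2: g^T H^(-1) g = sum_i g_i^2 / H_ii
  = (6.5197)^2/8 + (-0.6267)^2/5 + (-4.1903)^2/10
  = 5.3133 + 0.0786 + 1.7559 = 7.1477
Step 3: Objective decrease = 0.5 * g^T H^(-1) g = 3.5739


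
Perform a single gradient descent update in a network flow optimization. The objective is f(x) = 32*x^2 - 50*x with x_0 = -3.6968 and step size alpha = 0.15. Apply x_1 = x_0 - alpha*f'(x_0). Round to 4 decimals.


We compute the gradient at x_0 and apply the update.
f'(x) = 64*x - 50
f'(-3.6968) = 64*-3.6968 - 50 = -286.5952
x_1 = -3.6968 - 0.15*-286.5952 = 39.2925


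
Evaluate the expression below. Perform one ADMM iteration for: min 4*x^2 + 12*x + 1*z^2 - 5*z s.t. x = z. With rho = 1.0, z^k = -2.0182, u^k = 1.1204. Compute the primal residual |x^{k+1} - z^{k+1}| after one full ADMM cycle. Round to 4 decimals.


ADMM iteration with rho = 1.0, z^k = -2.0182, u^k = 1.1204
Step 1: x-update.
Minimize 4*x^2 + 12*x + (1.0/2)*(x + 2.0182 + 1.1204)^2
FOC: (2*4 + 1.0)*x = -12 + 1.0*(-2.0182 - 1.1204)
x^{k+1} = -1.6821
Step 2: z-update.
Minimize 1*z^2 - 5*z + (1.0/2)*(-1.6821 - z + 1.1204)^2
FOC: (2*1 + 1.0)*z = 5 + 1.0*(-1.6821 + 1.1204)
z^{k+1} = 1.4794
Step 3: u-update.
u^{k+1} = 1.1204 - 1.6821 - 1.4794 = -2.0411
Step 4: Primal residual = |-1.6821 - 1.4794| = 3.1615


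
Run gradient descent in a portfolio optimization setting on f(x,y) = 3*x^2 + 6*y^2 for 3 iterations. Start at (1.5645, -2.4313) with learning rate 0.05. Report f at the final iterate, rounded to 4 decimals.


Gradient descent on f(x,y) = 3*x^2 + 6*y^2.
Starting point: (1.5645, -2.4313), alpha = 0.05
Step 1: grad_x = 2*3*1.5645 = 9.387, grad_y = 2*6*-2.4313 = -29.1756
  x_1 = 1.5645 - 0.05*9.387 = 1.0952
  y_1 = -2.4313 - 0.05*-29.1756 = -0.9725
Step 2: grad_x = 2*3*1.0952 = 6.5709, grad_y = 2*6*-0.9725 = -11.6702
  x_2 = 1.0952 - 0.05*6.5709 = 0.7666
  y_2 = -0.9725 - 0.05*-11.6702 = -0.389
Step 3: grad_x = 2*3*0.7666 = 4.5996, grad_y = 2*6*-0.389 = -4.6681
  x_3 = 0.7666 - 0.05*4.5996 = 0.5366
  y_3 = -0.389 - 0.05*-4.6681 = -0.1556
f(0.5366, -0.1556) = 3*0.5366^2 + 6*(-0.1556)^2 = 1.0092


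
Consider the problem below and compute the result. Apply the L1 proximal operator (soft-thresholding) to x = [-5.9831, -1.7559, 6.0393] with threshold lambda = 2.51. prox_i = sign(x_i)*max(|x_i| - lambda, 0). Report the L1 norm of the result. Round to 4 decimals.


Soft-thresholding with lambda = 2.51:
prox(-5.9831) = sign(-5.9831)*max(|-5.9831| - 2.51, 0) = -3.4731
prox(-1.7559) = sign(-1.7559)*max(|-1.7559| - 2.51, 0) = 0.0
prox(6.0393) = sign(6.0393)*max(|6.0393| - 2.51, 0) = 3.5293
prox(x) = [-3.4731, 0.0, 3.5293]
||prox(x)||_1 = 3.4731 + 0.0 + 3.5293 = 7.0024


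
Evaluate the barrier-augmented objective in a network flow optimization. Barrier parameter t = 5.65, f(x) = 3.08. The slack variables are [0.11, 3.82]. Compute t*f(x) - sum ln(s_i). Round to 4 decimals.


Step 1: Compute log-barrier.
ln values: [-2.2073, 1.3403]
phi = -(-2.2073 + 1.3403) = 0.867
Step 2: Compute augmented objective.
t*f(x) = 5.65*3.08 = 17.402
Total = 17.402 + 0.867 = 18.269


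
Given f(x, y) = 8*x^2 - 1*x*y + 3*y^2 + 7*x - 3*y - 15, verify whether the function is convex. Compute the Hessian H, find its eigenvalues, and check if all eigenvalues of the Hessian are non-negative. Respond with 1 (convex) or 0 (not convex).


The Hessian of f(x,y) = 8*x^2 - 1*x*y + 3*y^2 + 7*x - 3*y - 15 is:
H = [[16, -1], [-1, 6]]
Trace = 16 + 6 = 22
Determinant = 16*6 - (-1)^2 = 95
Discriminant = (22)^2 - 4*95 = 104.0
Eigenvalues: lambda_1 = 5.901, lambda_2 = 16.099
The function is convex.

1


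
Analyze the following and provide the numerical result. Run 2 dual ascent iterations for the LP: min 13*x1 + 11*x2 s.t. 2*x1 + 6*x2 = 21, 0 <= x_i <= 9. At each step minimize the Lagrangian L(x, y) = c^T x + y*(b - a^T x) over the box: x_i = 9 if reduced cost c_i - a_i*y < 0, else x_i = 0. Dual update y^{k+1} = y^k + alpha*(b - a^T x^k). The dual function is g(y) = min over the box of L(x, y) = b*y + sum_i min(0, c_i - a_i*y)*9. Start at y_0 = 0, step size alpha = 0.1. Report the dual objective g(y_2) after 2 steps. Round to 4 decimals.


Dual ascent for LP: min 13*x1 + 11*x2, 2*x1 + 6*x2 = 21, 0 <= x_i <= 9
Step 1: y^k = 0.0, reduced costs: (13.0, 11.0)
  x^k = (0.0, 0.0), subgradient = b - a^T x = 21.0
  y^{k+1} = 0.0 + 0.1*21.0 = 2.1
Step 2: y^k = 2.1, reduced costs: (8.8, -1.6)
  x^k = (0.0, 9.0), subgradient = b - a^T x = -33.0
  y^{k+1} = 2.1 + 0.1*-33.0 = -1.2
Dual objective at y_2 = -1.2: reduced costs (15.4, 18.2), box minimizer x = (0.0, 0.0)
g(y_2) = b*y + (c1 - a1*y)*x1 + (c2 - a2*y)*x2 = 21*(-1.2) + 15.4*0.0 + 18.2*0.0 = -25.2 + 0.0 + 0.0 = -25.2


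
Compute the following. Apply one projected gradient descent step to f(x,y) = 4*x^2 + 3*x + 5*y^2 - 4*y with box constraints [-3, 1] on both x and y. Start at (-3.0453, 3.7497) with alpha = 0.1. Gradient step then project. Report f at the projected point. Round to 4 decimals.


Step 1: Compute gradient at (-3.0453, 3.7497).
grad_x = 2*4*-3.0453 + 3 = -21.3624
grad_y = 2*5*3.7497 - 4 = 33.497
Step 2: Gradient step.
x_raw = -3.0453 - 0.1*-21.3624 = -0.9091
y_raw = 3.7497 - 0.1*33.497 = 0.4
Step 3: Project onto [-3, 1].
x_proj = clip(-0.9091) = -0.9091
y_proj = clip(0.4) = 0.4
Step 4: Evaluate f.
f(-0.9091, 0.4) = -0.2216


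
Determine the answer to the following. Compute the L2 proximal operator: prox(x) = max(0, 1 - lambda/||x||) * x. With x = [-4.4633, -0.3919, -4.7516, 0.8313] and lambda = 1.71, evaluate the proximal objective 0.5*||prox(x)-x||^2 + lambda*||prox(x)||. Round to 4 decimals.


Step 1: Compute ||x||.
||x|| = 6.5836
Step 2: Compute scaling factor.
scale = max(0, 1 - 1.71/6.5836) = 0.7403
Step 3: prox(x) = [-3.304, -0.2901, -3.5174, 0.6154]
||prox(x)|| = 4.8736
Step 4: Proximal objective.
0.5*||prox-x||^2 = 1.4621
lambda*||prox|| = 8.3339
Total = 9.7959


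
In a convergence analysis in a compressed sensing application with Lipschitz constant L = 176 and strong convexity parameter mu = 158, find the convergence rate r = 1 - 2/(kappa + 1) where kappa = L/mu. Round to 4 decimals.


Step 1: Compute the condition number.
kappa = L/mu = 176/158 = 1.1139
Step 2: Compute the convergence rate.
r = 1 - 2/(kappa + 1) = 1 - 2*mu/(L + mu) = (L - mu)/(L + mu) = 18/334 = 0.0539


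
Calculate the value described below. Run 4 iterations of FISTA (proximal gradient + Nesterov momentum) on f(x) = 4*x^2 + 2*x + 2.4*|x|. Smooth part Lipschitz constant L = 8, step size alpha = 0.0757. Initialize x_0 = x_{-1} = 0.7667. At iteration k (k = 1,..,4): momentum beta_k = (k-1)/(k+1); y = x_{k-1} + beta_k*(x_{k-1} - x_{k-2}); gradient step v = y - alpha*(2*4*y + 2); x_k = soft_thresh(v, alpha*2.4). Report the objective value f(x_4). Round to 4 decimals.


FISTA on f(x) = 4*x^2 + 2*x + 2.4*|x|
L = 8, alpha = 0.0757
Iteration 1: beta = 0.0, y = 0.7667 + 0.0*(0.7667 - 0.7667) = 0.7667
  grad(y) = 8.1336, v = y - alpha*grad = 0.151
  prox(v) = soft_thresh(0.151, 0.1817) = 0.0
Iteration 2: beta = 0.3333, y = 0.0 + 0.3333*(0.0 - 0.7667) = -0.2556
  grad(y) = -0.0445, v = y - alpha*grad = -0.2522
  prox(v) = soft_thresh(-0.2522, 0.1817) = -0.0705
Iteration 3: beta = 0.5, y = -0.0705 + 0.5*(-0.0705 - 0.0) = -0.1058
  grad(y) = 1.1538, v = y - alpha*grad = -0.1931
  prox(v) = soft_thresh(-0.1931, 0.1817) = -0.0114
Iteration 4: beta = 0.6, y = -0.0114 + 0.6*(-0.0114 + 0.0705) = 0.024
  grad(y) = 2.1921, v = y - alpha*grad = -0.1419
  prox(v) = soft_thresh(-0.1419, 0.1817) = 0.0
f(x_4) = 4*0.0^2 + 2*0.0 + 2.4*|0.0| = 0.0


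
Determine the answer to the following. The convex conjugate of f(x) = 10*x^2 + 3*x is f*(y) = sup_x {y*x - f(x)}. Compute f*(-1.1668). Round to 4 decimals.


f*(y) = sup_x {y*x - a*x^2 - b*x} = sup_x {(y-b)*x - a*x^2}
FOC: (y - b) - 2a*x = 0 => x* = (y - b)/(2a)
x* = (-1.1668 - 3)/(2*10) = -0.2083
f*(-1.1668) = (y-b)^2/(4a) = (-1.1668 - 3)^2/(4*10)
= 17.3622/40 = 0.4341


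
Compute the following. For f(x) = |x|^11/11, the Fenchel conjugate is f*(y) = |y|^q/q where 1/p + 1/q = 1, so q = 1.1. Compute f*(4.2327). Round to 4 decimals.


The conjugate exponent q satisfies 1/p + 1/q = 1.
p = 11, so q = 11/(11 - 1) = 1.1
|y|^q = 4.2327^1.1 = 4.8897
f*(4.2327) = 4.8897 / 1.1 = 4.4452


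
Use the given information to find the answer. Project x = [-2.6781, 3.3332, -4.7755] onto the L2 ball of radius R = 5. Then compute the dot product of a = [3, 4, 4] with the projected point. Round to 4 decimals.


Step 1: Compute ||x|| (intermediates to 6 decimals).
||x|| = sqrt((-2.6781)^2 + 3.3332^2 + (-4.7755)^2) = 6.40998
Step 2: Project.
Since ||x|| > R, scale = R/||x|| = 5/6.40998 = 0.780034, proj(x) = scale * x
proj(x) = [-2.089009, 2.600009, -3.725052]
Step 3: Dot product.
a^T * proj(x) = 3*(-2.089009) + 4*2.600009 + 4*(-3.725052) = -10.7672


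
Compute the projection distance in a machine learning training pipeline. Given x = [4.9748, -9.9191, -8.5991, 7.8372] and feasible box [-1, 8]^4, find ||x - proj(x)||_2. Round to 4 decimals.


Project each component onto [-1, 8].
clip(4.9748) = 4.9748, clip(-9.9191) = -1.0, clip(-8.5991) = -1.0, clip(7.8372) = 7.8372
Projection = [4.9748, -1.0, -1.0, 7.8372]
Squared diffs: [0.0, 79.5503, 57.7463, 0.0]
Distance = sqrt(137.2966) = 11.7174


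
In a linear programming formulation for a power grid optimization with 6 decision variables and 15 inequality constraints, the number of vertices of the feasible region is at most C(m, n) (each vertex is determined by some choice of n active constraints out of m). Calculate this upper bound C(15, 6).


Each vertex corresponds to some choice of n active constraints out of m, so the number of vertices is at most C(m, n) = m! / (n!(m-n)!).
m = 15, n = 6
Numerator: 15 * 14 * 13 * 12 * 11 * 10
Denominator: 6! = 720
C(15, 6) = 5005


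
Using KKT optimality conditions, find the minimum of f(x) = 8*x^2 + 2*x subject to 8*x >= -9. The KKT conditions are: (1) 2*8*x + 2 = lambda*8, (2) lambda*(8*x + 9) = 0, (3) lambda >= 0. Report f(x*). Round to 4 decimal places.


Step 1: Try lambda = 0 (constraint inactive).
Stationarity: 2*8*x + 2 = 0
x* = -2/(2*8) = -0.125
Check constraint: 8*-0.125 = -1.0 >= -9 -- satisfied.
Step 2: Compute optimal value.
f(x*) = 8*(-0.125)^2 + 2*(-0.125) = -0.125


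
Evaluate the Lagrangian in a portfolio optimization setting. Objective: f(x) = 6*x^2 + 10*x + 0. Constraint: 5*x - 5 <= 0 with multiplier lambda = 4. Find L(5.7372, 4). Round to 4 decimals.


Step 1: Evaluate f(x).
f(5.7372) = 6*5.7372^2 + 10*5.7372 + 0 = 254.8648
Step 2: Evaluate g(x).
g(5.7372) = 5*5.7372 - 5 = 23.686
Step 3: Compute Lagrangian.
L = 254.8648 + 4*23.686 = 349.6088


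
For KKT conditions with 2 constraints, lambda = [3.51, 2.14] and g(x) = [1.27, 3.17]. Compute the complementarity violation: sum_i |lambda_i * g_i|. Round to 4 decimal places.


KKT complementary slackness check:
lambda_1 * g_1 = 3.51 * 1.27 = 4.4577
lambda_2 * g_2 = 2.14 * 3.17 = 6.7838
Total violation = 4.4577 + 6.7838 = 11.2415


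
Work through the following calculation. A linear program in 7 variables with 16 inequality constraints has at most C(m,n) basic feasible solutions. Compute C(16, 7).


Each vertex corresponds to some choice of n active constraints out of m, so the number of vertices is at most C(m, n) = m! / (n!(m-n)!).
m = 16, n = 7
Numerator: 16 * 15 * 14 * 13 * 12 * 11 * 10
Denominator: 7! = 5040
C(16, 7) = 11440


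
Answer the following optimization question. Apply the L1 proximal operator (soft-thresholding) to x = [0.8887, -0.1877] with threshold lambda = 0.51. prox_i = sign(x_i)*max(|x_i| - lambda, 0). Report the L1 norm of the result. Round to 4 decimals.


Soft-thresholding with lambda = 0.51:
prox(0.8887) = sign(0.8887)*max(|0.8887| - 0.51, 0) = 0.3787
prox(-0.1877) = sign(-0.1877)*max(|-0.1877| - 0.51, 0) = 0.0
prox(x) = [0.3787, 0.0]
||prox(x)||_1 = 0.3787 + 0.0 = 0.3787


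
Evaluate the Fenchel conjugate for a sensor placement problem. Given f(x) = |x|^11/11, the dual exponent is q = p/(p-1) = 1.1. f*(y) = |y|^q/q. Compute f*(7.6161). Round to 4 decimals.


The conjugate exponent q satisfies 1/p + 1/q = 1.
p = 11, so q = 11/(11 - 1) = 1.1
|y|^q = 7.6161^1.1 = 9.3305
f*(7.6161) = 9.3305 / 1.1 = 8.4823


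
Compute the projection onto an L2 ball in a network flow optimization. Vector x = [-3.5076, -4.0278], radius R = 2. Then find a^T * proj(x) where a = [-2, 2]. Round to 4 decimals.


Step 1: Compute ||x|| (intermediates to 6 decimals).
||x|| = sqrt((-3.5076)^2 + (-4.0278)^2) = 5.341014
Step 2: Project.
Since ||x|| > R, scale = R/||x|| = 2/5.341014 = 0.374461, proj(x) = scale * x
proj(x) = [-1.313459, -1.508254]
Step 3: Dot product.
a^T * proj(x) = -2*(-1.313459) + 2*(-1.508254) = -0.3896


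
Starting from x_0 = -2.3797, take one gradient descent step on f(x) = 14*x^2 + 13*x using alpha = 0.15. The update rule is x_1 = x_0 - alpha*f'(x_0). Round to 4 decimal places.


We compute the gradient at x_0 and apply the update.
f'(x) = 28*x + 13
f'(-2.3797) = 28*-2.3797 + 13 = -53.6316
x_1 = -2.3797 - 0.15*-53.6316 = 5.665


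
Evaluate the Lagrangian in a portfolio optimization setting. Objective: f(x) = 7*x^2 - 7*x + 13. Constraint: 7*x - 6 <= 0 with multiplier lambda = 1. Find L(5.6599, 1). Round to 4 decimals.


Step 1: Evaluate f(x).
f(5.6599) = 7*5.6599^2 - 7*5.6599 + 13 = 197.622
Step 2: Evaluate g(x).
g(5.6599) = 7*5.6599 - 6 = 33.6193
Step 3: Compute Lagrangian.
L = 197.622 + 1*33.6193 = 231.2413


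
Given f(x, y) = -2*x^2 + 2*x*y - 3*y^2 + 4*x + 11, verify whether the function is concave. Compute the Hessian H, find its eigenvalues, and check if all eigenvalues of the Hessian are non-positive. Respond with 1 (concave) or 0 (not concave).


The Hessian of f(x,y) = -2*x^2 + 2*x*y - 3*y^2 + 4*x + 11 is:
H = [[-4, 2], [2, -6]]
Trace = -4 - 6 = -10
Determinant = -4*-6 - (2)^2 = 20
Discriminant = (-10)^2 - 4*20 = 20.0
Eigenvalues: lambda_1 = -7.2361, lambda_2 = -2.7639
The function is concave.

1


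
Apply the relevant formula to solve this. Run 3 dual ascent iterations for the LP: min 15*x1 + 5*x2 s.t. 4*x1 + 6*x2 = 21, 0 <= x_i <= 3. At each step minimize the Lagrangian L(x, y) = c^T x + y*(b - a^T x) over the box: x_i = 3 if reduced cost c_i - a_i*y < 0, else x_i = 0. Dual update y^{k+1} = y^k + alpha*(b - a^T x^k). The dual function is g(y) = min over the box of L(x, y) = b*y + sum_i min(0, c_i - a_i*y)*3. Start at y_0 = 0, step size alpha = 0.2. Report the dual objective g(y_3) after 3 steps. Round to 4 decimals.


Dual ascent for LP: min 15*x1 + 5*x2, 4*x1 + 6*x2 = 21, 0 <= x_i <= 3
Step 1: y^k = 0.0, reduced costs: (15.0, 5.0)
  x^k = (0.0, 0.0), subgradient = b - a^T x = 21.0
  y^{k+1} = 0.0 + 0.2*21.0 = 4.2
Step 2: y^k = 4.2, reduced costs: (-1.8, -20.2)
  x^k = (3.0, 3.0), subgradient = b - a^T x = -9.0
  y^{k+1} = 4.2 + 0.2*-9.0 = 2.4
Step 3: y^k = 2.4, reduced costs: (5.4, -9.4)
  x^k = (0.0, 3.0), subgradient = b - a^T x = 3.0
  y^{k+1} = 2.4 + 0.2*3.0 = 3.0
Dual objective at y_3 = 3.0: reduced costs (3.0, -13.0), box minimizer x = (0.0, 3.0)
g(y_3) = b*y + (c1 - a1*y)*x1 + (c2 - a2*y)*x2 = 21*3.0 + 3.0*0.0 + (-13.0)*3.0 = 63.0 + 0.0 - 39.0 = 24.0


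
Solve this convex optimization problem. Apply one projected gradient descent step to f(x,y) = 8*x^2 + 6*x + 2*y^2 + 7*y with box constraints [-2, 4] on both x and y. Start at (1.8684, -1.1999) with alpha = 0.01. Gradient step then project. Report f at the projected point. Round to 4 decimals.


Step 1: Compute gradient at (1.8684, -1.1999).
grad_x = 2*8*1.8684 + 6 = 35.8944
grad_y = 2*2*-1.1999 + 7 = 2.2004
Step 2: Gradient step.
x_raw = 1.8684 - 0.01*35.8944 = 1.5095
y_raw = -1.1999 - 0.01*2.2004 = -1.2219
Step 3: Project onto [-2, 4].
x_proj = clip(1.5095) = 1.5095
y_proj = clip(-1.2219) = -1.2219
Step 4: Evaluate f.
f(1.5095, -1.2219) = 21.7172


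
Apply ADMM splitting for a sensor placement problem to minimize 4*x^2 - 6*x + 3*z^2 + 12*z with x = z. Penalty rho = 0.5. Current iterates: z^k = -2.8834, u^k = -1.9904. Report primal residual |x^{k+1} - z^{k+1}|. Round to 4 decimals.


ADMM iteration with rho = 0.5, z^k = -2.8834, u^k = -1.9904
Step 1: x-update.
Minimize 4*x^2 - 6*x + (0.5/2)*(x + 2.8834 - 1.9904)^2
FOC: (2*4 + 0.5)*x = 6 + 0.5*(-2.8834 + 1.9904)
x^{k+1} = 0.6534
Step 2: z-update.
Minimize 3*z^2 + 12*z + (0.5/2)*(0.6534 - z - 1.9904)^2
FOC: (2*3 + 0.5)*z = -12 + 0.5*(0.6534 - 1.9904)
z^{k+1} = -1.949
Step 3: u-update.
u^{k+1} = -1.9904 + 0.6534 + 1.949 = 0.612
Step 4: Primal residual = |0.6534 + 1.949| = 2.6024


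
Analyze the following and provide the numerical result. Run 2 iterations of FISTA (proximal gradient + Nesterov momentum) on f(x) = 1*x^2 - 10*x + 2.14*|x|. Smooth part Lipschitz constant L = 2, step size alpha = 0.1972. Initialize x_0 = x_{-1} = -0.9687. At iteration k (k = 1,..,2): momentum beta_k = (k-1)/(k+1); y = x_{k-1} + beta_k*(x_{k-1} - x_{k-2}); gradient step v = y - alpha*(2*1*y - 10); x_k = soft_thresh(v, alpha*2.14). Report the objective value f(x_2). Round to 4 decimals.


FISTA on f(x) = 1*x^2 - 10*x + 2.14*|x|
L = 2, alpha = 0.1972
Iteration 1: beta = 0.0, y = -0.9687 + 0.0*(-0.9687 + 0.9687) = -0.9687
  grad(y) = -11.9374, v = y - alpha*grad = 1.3854
  prox(v) = soft_thresh(1.3854, 0.422) = 0.9633
Iteration 2: beta = 0.3333, y = 0.9633 + 0.3333*(0.9633 + 0.9687) = 1.6074
  grad(y) = -6.7853, v = y - alpha*grad = 2.9454
  prox(v) = soft_thresh(2.9454, 0.422) = 2.5234
f(x_2) = 1*2.5234^2 - 10*2.5234 + 2.14*|2.5234| = -13.4664


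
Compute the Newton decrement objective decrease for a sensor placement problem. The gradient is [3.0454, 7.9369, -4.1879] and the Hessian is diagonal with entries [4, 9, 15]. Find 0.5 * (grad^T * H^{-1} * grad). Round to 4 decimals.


Step 1: H is diagonal, so H^(-1) * g = [0.7614, 0.8819, -0.2792].
Step 2: g^T H^(-1) g = sum_i g_i^2 / H_ii
  = (3.0454)^2/4 + (7.9369)^2/9 + (-4.1879)^2/15
  = 2.3186 + 6.9994 + 1.1692 = 10.4872
Step 3: Objective decrease = 0.5 * g^T H^(-1) g = 5.2436


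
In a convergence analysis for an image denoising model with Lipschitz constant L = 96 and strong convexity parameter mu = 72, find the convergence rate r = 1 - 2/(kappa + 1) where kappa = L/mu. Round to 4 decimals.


Step 1: Compute the condition number.
kappa = L/mu = 96/72 = 1.3333
Step 2: Compute the convergence rate.
r = 1 - 2/(kappa + 1) = 1 - 2*mu/(L + mu) = (L - mu)/(L + mu) = 24/168 = 0.1429


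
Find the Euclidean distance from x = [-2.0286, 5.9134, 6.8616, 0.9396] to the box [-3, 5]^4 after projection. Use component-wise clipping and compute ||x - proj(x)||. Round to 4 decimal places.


Project each component onto [-3, 5].
clip(-2.0286) = -2.0286, clip(5.9134) = 5.0, clip(6.8616) = 5.0, clip(0.9396) = 0.9396
Projection = [-2.0286, 5.0, 5.0, 0.9396]
Squared diffs: [0.0, 0.8343, 3.4656, 0.0]
Distance = sqrt(4.2999) = 2.0736


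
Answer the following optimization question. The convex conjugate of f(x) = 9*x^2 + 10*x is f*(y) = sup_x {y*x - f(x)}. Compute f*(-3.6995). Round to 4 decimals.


f*(y) = sup_x {y*x - a*x^2 - b*x} = sup_x {(y-b)*x - a*x^2}
FOC: (y - b) - 2a*x = 0 => x* = (y - b)/(2a)
x* = (-3.6995 - 10)/(2*9) = -0.7611
f*(-3.6995) = (y-b)^2/(4a) = (-3.6995 - 10)^2/(4*9)
= 187.6763/36 = 5.2132


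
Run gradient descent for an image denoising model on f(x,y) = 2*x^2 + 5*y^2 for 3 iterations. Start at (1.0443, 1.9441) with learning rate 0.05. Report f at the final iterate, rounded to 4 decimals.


Gradient descent on f(x,y) = 2*x^2 + 5*y^2.
Starting point: (1.0443, 1.9441), alpha = 0.05
Step 1: grad_x = 2*2*1.0443 = 4.1772, grad_y = 2*5*1.9441 = 19.441
  x_1 = 1.0443 - 0.05*4.1772 = 0.8354
  y_1 = 1.9441 - 0.05*19.441 = 0.9721
Step 2: grad_x = 2*2*0.8354 = 3.3418, grad_y = 2*5*0.9721 = 9.7205
  x_2 = 0.8354 - 0.05*3.3418 = 0.6684
  y_2 = 0.9721 - 0.05*9.7205 = 0.486
Step 3: grad_x = 2*2*0.6684 = 2.6734, grad_y = 2*5*0.486 = 4.8603
  x_3 = 0.6684 - 0.05*2.6734 = 0.5347
  y_3 = 0.486 - 0.05*4.8603 = 0.243
f(0.5347, 0.243) = 2*0.5347^2 + 5*0.243^2 = 0.867


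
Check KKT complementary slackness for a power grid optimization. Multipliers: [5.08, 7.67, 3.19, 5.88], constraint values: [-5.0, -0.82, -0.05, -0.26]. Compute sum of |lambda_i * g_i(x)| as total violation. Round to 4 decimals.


KKT complementary slackness check:
lambda_1 * g_1 = 5.08 * -5.0 = -25.4
lambda_2 * g_2 = 7.67 * -0.82 = -6.2894
lambda_3 * g_3 = 3.19 * -0.05 = -0.1595
lambda_4 * g_4 = 5.88 * -0.26 = -1.5288
Total violation = 25.4 + 6.2894 + 0.1595 + 1.5288 = 33.3777


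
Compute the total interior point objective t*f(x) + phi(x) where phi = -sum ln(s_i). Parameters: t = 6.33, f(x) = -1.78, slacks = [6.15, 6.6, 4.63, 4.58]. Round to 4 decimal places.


Step 1: Compute log-barrier.
ln values: [1.8165, 1.8871, 1.5326, 1.5217]
phi = -(1.8165 + 1.8871 + 1.5326 + 1.5217) = -6.7578
Step 2: Compute augmented objective.
t*f(x) = 6.33*-1.78 = -11.2674
Total = -11.2674 - 6.7578 = -18.0252


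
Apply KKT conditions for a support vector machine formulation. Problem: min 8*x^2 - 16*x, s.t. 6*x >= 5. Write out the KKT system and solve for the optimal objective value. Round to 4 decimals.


Step 1: Try lambda = 0 (constraint inactive).
Stationarity: 2*8*x - 16 = 0
x* = 16/(2*8) = 1.0
Check constraint: 6*1.0 = 6.0 >= 5 -- satisfied.
Step 2: Compute optimal value.
f(x*) = 8*1.0^2 - 16*1.0 = -8.0


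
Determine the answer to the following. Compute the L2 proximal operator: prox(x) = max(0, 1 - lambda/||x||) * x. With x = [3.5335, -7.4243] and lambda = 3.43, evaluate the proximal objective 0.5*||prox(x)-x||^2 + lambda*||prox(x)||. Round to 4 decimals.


Step 1: Compute ||x||.
||x|| = 8.2223
Step 2: Compute scaling factor.
scale = max(0, 1 - 3.43/8.2223) = 0.5828
Step 3: prox(x) = [2.0595, -4.3272]
||prox(x)|| = 4.7923
Step 4: Proximal objective.
0.5*||prox-x||^2 = 5.8825
lambda*||prox|| = 16.4376
Total = 22.32


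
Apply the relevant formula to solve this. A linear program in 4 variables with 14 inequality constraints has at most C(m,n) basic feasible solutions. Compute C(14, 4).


Each vertex corresponds to some choice of n active constraints out of m, so the number of vertices is at most C(m, n) = m! / (n!(m-n)!).
m = 14, n = 4
Numerator: 14 * 13 * 12 * 11
Denominator: 4! = 24
C(14, 4) = 1001


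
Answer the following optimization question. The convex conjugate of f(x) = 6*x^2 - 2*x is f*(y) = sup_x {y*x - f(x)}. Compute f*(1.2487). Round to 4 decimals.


f*(y) = sup_x {y*x - a*x^2 - b*x} = sup_x {(y-b)*x - a*x^2}
FOC: (y - b) - 2a*x = 0 => x* = (y - b)/(2a)
x* = (1.2487 + 2)/(2*6) = 0.2707
f*(1.2487) = (y-b)^2/(4a) = (1.2487 + 2)^2/(4*6)
= 10.5541/24 = 0.4398


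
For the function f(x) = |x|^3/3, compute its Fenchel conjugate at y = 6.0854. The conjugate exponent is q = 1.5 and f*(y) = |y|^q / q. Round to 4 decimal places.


The conjugate exponent q satisfies 1/p + 1/q = 1.
p = 3, so q = 3/(3 - 1) = 1.5
|y|^q = 6.0854^1.5 = 15.0118
f*(6.0854) = 15.0118 / 1.5 = 10.0079


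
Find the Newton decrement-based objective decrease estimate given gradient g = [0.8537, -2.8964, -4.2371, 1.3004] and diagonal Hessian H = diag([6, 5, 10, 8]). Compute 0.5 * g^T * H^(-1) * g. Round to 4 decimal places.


Step 1: H is diagonal, so H^(-1) * g = [0.1423, -0.5793, -0.4237, 0.1626].
Step 2: g^T H^(-1) g = sum_i g_i^2 / H_ii
  = (0.8537)^2/6 + (-2.8964)^2/5 + (-4.2371)^2/10 + (1.3004)^2/8
  = 0.1215 + 1.6778 + 1.7953 + 0.2114 = 3.806
Step 3: Objective decrease = 0.5 * g^T H^(-1) g = 1.903


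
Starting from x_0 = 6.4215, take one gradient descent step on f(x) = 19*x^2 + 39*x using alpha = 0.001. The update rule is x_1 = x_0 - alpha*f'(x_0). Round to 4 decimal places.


We compute the gradient at x_0 and apply the update.
f'(x) = 38*x + 39
f'(6.4215) = 38*6.4215 + 39 = 283.017
x_1 = 6.4215 - 0.001*283.017 = 6.1385


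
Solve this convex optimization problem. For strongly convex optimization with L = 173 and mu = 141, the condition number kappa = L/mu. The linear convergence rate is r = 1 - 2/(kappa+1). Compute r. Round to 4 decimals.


Step 1: Compute the condition number.
kappa = L/mu = 173/141 = 1.227
Step 2: Compute the convergence rate.
r = 1 - 2/(kappa + 1) = 1 - 2*mu/(L + mu) = (L - mu)/(L + mu) = 32/314 = 0.1019


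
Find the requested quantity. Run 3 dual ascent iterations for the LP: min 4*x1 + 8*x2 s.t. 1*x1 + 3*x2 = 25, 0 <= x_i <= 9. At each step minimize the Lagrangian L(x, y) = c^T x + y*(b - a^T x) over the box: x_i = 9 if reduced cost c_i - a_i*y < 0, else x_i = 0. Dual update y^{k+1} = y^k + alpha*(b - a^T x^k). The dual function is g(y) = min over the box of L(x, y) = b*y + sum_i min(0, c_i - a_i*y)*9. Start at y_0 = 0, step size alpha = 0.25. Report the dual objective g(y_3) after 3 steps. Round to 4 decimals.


Dual ascent for LP: min 4*x1 + 8*x2, 1*x1 + 3*x2 = 25, 0 <= x_i <= 9
Step 1: y^k = 0.0, reduced costs: (4.0, 8.0)
  x^k = (0.0, 0.0), subgradient = b - a^T x = 25.0
  y^{k+1} = 0.0 + 0.25*25.0 = 6.25
Step 2: y^k = 6.25, reduced costs: (-2.25, -10.75)
  x^k = (9.0, 9.0), subgradient = b - a^T x = -11.0
  y^{k+1} = 6.25 + 0.25*-11.0 = 3.5
Step 3: y^k = 3.5, reduced costs: (0.5, -2.5)
  x^k = (0.0, 9.0), subgradient = b - a^T x = -2.0
  y^{k+1} = 3.5 + 0.25*-2.0 = 3.0
Dual objective at y_3 = 3.0: reduced costs (1.0, -1.0), box minimizer x = (0.0, 9.0)
g(y_3) = b*y + (c1 - a1*y)*x1 + (c2 - a2*y)*x2 = 25*3.0 + 1.0*0.0 + (-1.0)*9.0 = 75.0 + 0.0 - 9.0 = 66.0


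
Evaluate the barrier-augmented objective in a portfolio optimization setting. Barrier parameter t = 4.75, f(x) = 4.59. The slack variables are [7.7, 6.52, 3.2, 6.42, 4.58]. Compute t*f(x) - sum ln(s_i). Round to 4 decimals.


Step 1: Compute log-barrier.
ln values: [2.0412, 1.8749, 1.1632, 1.8594, 1.5217]
phi = -(2.0412 + 1.8749 + 1.1632 + 1.8594 + 1.5217) = -8.4604
Step 2: Compute augmented objective.
t*f(x) = 4.75*4.59 = 21.8025
Total = 21.8025 - 8.4604 = 13.3421


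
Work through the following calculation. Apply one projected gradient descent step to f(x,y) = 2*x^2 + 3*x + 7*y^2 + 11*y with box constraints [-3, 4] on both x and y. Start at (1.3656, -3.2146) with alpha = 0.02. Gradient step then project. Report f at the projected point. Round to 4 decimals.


Step 1: Compute gradient at (1.3656, -3.2146).
grad_x = 2*2*1.3656 + 3 = 8.4624
grad_y = 2*7*-3.2146 + 11 = -34.0044
Step 2: Gradient step.
x_raw = 1.3656 - 0.02*8.4624 = 1.1964
y_raw = -3.2146 - 0.02*-34.0044 = -2.5345
Step 3: Project onto [-3, 4].
x_proj = clip(1.1964) = 1.1964
y_proj = clip(-2.5345) = -2.5345
Step 4: Evaluate f.
f(1.1964, -2.5345) = 23.5382


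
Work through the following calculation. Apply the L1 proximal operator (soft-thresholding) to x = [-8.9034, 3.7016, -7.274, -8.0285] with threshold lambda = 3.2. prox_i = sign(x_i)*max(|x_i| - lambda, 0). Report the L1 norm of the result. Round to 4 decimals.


Soft-thresholding with lambda = 3.2:
prox(-8.9034) = sign(-8.9034)*max(|-8.9034| - 3.2, 0) = -5.7034
prox(3.7016) = sign(3.7016)*max(|3.7016| - 3.2, 0) = 0.5016
prox(-7.274) = sign(-7.274)*max(|-7.274| - 3.2, 0) = -4.074
prox(-8.0285) = sign(-8.0285)*max(|-8.0285| - 3.2, 0) = -4.8285
prox(x) = [-5.7034, 0.5016, -4.074, -4.8285]
||prox(x)||_1 = 5.7034 + 0.5016 + 4.074 + 4.8285 = 15.1075


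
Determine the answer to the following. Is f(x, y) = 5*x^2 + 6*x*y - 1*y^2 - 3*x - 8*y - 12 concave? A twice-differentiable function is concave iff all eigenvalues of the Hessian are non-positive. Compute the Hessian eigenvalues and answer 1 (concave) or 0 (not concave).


The Hessian of f(x,y) = 5*x^2 + 6*x*y - 1*y^2 - 3*x - 8*y - 12 is:
H = [[10, 6], [6, -2]]
Trace = 10 - 2 = 8
Determinant = 10*-2 - (6)^2 = -56
Discriminant = (8)^2 - 4*-56 = 288.0
Eigenvalues: lambda_1 = -4.4853, lambda_2 = 12.4853
The function is not concave.

0


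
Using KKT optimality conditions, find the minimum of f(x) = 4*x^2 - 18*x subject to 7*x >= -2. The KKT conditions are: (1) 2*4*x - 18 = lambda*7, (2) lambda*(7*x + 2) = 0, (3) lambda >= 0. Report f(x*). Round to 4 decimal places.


Step 1: Try lambda = 0 (constraint inactive).
Stationarity: 2*4*x - 18 = 0
x* = 18/(2*4) = 2.25
Check constraint: 7*2.25 = 15.75 >= -2 -- satisfied.
Step 2: Compute optimal value.
f(x*) = 4*2.25^2 - 18*2.25 = -20.25


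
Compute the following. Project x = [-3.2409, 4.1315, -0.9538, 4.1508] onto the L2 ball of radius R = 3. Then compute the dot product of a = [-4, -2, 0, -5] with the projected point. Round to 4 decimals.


Step 1: Compute ||x|| (intermediates to 6 decimals).
||x|| = sqrt((-3.2409)^2 + 4.1315^2 + (-0.9538)^2 + 4.1508^2) = 6.761035
Step 2: Project.
Since ||x|| > R, scale = R/||x|| = 3/6.761035 = 0.443719, proj(x) = scale * x
proj(x) = [-1.438049, 1.833225, -0.423219, 1.841789]
Step 3: Dot product.
a^T * proj(x) = -4*(-1.438049) - 2*1.833225 + 0*(-0.423219) - 5*1.841789 = -7.1232


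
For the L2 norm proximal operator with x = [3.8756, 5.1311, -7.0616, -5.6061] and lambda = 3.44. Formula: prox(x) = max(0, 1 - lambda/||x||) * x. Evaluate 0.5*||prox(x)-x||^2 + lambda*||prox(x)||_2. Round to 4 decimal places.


Step 1: Compute ||x||.
||x|| = 11.0744
Step 2: Compute scaling factor.
scale = max(0, 1 - 3.44/11.0744) = 0.6894
Step 3: prox(x) = [2.6717, 3.5372, -4.8681, -3.8647]
||prox(x)|| = 7.6344
Step 4: Proximal objective.
0.5*||prox-x||^2 = 5.9168
lambda*||prox|| = 26.2623
Total = 32.1792
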